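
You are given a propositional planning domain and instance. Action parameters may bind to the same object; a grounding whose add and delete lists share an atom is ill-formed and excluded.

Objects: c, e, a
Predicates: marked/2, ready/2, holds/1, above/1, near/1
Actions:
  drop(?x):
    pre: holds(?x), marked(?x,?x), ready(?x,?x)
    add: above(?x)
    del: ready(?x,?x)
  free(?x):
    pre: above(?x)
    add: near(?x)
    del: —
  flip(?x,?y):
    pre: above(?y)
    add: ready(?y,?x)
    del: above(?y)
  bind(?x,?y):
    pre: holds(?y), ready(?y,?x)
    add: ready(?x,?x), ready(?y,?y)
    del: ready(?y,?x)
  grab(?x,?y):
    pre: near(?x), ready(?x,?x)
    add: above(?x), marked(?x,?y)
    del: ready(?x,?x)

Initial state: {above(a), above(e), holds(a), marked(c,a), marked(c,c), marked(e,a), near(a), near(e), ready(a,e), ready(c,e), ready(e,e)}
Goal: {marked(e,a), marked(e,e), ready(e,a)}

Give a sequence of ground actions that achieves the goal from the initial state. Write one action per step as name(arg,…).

flip(a,e); grab(e,e)

1. flip(a,e)  →  {above(a), holds(a), marked(c,a), marked(c,c), marked(e,a), near(a), near(e), ready(a,e), ready(c,e), ready(e,a), ready(e,e)}
2. grab(e,e)  →  {above(a), above(e), holds(a), marked(c,a), marked(c,c), marked(e,a), marked(e,e), near(a), near(e), ready(a,e), ready(c,e), ready(e,a)}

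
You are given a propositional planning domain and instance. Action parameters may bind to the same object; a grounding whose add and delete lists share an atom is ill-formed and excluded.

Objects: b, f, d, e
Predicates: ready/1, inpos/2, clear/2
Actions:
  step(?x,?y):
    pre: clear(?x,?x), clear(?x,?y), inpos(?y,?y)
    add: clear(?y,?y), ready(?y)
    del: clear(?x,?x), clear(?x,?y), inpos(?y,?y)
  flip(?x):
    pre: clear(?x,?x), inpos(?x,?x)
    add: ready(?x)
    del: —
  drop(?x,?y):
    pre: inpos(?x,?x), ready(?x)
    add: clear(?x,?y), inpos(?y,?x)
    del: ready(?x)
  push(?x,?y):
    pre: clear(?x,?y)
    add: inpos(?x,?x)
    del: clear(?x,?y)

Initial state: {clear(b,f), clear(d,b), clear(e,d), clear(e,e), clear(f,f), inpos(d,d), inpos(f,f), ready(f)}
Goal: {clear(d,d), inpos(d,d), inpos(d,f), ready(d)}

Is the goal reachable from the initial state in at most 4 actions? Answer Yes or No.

1. step(e,d)  →  {clear(b,f), clear(d,b), clear(d,d), clear(f,f), inpos(f,f), ready(d), ready(f)}
2. drop(f,d)  →  {clear(b,f), clear(d,b), clear(d,d), clear(f,d), clear(f,f), inpos(d,f), inpos(f,f), ready(d)}
3. push(d,b)  →  {clear(b,f), clear(d,d), clear(f,d), clear(f,f), inpos(d,d), inpos(d,f), inpos(f,f), ready(d)}
optimal plan length = 3; 3 ≤ 4

Yes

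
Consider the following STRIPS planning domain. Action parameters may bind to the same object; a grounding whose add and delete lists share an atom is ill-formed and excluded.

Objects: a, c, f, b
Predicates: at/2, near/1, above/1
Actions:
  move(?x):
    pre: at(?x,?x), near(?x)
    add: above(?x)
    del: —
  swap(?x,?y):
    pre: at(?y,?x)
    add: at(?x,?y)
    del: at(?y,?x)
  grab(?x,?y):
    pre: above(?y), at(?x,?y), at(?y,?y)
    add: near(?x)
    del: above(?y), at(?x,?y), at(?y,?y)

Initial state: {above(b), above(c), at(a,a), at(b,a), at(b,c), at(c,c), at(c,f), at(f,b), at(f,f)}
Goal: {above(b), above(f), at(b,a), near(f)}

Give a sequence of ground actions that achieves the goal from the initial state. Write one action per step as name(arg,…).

1. swap(f,c)  →  {above(b), above(c), at(a,a), at(b,a), at(b,c), at(c,c), at(f,b), at(f,c), at(f,f)}
2. grab(f,c)  →  {above(b), at(a,a), at(b,a), at(b,c), at(f,b), at(f,f), near(f)}
3. move(f)  →  {above(b), above(f), at(a,a), at(b,a), at(b,c), at(f,b), at(f,f), near(f)}

swap(f,c); grab(f,c); move(f)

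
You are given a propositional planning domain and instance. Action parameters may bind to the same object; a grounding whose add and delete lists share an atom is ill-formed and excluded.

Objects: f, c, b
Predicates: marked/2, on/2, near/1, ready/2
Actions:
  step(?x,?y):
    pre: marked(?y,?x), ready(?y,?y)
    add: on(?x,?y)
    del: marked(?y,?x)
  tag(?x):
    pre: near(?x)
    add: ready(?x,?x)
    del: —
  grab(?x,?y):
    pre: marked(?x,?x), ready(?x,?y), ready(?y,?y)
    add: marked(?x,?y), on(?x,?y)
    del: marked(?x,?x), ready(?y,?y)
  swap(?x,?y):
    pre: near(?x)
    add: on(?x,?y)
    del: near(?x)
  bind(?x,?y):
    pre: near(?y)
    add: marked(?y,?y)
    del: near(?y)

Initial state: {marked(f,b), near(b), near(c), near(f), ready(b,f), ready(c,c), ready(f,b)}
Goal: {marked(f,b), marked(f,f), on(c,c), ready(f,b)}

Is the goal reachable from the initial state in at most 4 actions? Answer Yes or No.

Yes

1. swap(c,c)  →  {marked(f,b), near(b), near(f), on(c,c), ready(b,f), ready(c,c), ready(f,b)}
2. bind(f,f)  →  {marked(f,b), marked(f,f), near(b), on(c,c), ready(b,f), ready(c,c), ready(f,b)}
optimal plan length = 2; 2 ≤ 4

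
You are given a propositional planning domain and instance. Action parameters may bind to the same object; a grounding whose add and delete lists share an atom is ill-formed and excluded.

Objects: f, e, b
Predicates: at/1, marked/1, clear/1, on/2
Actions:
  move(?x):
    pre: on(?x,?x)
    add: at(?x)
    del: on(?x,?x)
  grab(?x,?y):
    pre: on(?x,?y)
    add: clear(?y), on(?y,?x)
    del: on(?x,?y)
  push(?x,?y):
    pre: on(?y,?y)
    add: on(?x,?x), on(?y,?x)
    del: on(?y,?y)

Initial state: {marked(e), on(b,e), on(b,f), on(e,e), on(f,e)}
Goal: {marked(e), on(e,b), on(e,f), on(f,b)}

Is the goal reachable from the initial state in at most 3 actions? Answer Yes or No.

Yes

1. grab(f,e)  →  {clear(e), marked(e), on(b,e), on(b,f), on(e,e), on(e,f)}
2. grab(b,f)  →  {clear(e), clear(f), marked(e), on(b,e), on(e,e), on(e,f), on(f,b)}
3. grab(b,e)  →  {clear(e), clear(f), marked(e), on(e,b), on(e,e), on(e,f), on(f,b)}
optimal plan length = 3; 3 ≤ 3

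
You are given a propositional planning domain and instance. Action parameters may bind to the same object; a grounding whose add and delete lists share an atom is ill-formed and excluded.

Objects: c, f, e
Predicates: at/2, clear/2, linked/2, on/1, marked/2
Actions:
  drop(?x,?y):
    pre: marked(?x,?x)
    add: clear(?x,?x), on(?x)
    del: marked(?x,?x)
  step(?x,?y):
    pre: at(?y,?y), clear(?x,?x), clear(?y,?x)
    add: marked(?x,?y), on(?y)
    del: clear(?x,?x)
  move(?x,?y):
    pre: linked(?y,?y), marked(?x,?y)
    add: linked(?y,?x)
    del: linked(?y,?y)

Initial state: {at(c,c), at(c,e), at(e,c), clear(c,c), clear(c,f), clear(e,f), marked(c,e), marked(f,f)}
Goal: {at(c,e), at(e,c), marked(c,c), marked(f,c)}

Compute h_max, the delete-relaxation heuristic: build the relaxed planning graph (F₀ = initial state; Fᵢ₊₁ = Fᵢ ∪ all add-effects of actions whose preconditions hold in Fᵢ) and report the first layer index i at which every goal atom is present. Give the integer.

2

F0 = init (8 atoms)
F1 = F0 ∪ {clear(f,f), marked(c,c), on(c), on(f)}  (12 atoms)
F2 = F1 ∪ {marked(f,c)}  (13 atoms)
goal ⊆ F2  ⇒  h_max = 2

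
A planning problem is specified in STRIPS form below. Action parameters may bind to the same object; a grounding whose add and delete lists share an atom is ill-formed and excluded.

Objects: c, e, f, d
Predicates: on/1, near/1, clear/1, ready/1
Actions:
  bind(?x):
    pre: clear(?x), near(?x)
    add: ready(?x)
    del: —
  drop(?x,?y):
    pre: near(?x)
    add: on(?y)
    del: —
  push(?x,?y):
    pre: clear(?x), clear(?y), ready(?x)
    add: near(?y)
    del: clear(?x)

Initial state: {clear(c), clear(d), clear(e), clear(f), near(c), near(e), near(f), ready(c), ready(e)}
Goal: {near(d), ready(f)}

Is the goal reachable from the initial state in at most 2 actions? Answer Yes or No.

1. bind(f)  →  {clear(c), clear(d), clear(e), clear(f), near(c), near(e), near(f), ready(c), ready(e), ready(f)}
2. push(c,d)  →  {clear(d), clear(e), clear(f), near(c), near(d), near(e), near(f), ready(c), ready(e), ready(f)}
optimal plan length = 2; 2 ≤ 2

Yes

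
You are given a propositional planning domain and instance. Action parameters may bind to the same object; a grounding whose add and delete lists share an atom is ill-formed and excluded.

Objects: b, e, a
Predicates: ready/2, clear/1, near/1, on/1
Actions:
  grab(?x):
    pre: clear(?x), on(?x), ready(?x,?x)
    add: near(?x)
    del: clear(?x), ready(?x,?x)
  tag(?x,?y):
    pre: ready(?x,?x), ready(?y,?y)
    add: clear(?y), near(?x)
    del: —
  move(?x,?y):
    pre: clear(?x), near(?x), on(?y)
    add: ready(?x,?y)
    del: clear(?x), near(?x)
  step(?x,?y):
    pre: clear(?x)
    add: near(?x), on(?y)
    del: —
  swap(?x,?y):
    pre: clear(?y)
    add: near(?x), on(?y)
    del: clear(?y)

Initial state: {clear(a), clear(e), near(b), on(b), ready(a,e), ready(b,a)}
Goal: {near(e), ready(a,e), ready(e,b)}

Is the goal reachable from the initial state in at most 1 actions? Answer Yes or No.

No

1. step(e,b)  →  {clear(a), clear(e), near(b), near(e), on(b), ready(a,e), ready(b,a)}
2. move(e,b)  →  {clear(a), near(b), on(b), ready(a,e), ready(b,a), ready(e,b)}
3. swap(e,a)  →  {near(b), near(e), on(a), on(b), ready(a,e), ready(b,a), ready(e,b)}
optimal plan length = 3; 3 > 1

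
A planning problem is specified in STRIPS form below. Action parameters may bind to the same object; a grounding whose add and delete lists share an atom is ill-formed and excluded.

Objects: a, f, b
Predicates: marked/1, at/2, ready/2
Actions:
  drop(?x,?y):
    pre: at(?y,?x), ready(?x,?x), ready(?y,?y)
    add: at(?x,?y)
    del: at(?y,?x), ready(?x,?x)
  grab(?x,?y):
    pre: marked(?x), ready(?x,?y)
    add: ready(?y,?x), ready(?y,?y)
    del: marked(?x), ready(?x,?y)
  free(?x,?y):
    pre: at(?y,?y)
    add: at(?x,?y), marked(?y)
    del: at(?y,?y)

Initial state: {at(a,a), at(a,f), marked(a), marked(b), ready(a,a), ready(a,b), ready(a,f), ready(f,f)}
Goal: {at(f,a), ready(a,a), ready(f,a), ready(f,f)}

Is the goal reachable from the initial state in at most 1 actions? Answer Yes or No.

1. drop(f,a)  →  {at(a,a), at(f,a), marked(a), marked(b), ready(a,a), ready(a,b), ready(a,f)}
2. grab(a,f)  →  {at(a,a), at(f,a), marked(b), ready(a,a), ready(a,b), ready(f,a), ready(f,f)}
optimal plan length = 2; 2 > 1

No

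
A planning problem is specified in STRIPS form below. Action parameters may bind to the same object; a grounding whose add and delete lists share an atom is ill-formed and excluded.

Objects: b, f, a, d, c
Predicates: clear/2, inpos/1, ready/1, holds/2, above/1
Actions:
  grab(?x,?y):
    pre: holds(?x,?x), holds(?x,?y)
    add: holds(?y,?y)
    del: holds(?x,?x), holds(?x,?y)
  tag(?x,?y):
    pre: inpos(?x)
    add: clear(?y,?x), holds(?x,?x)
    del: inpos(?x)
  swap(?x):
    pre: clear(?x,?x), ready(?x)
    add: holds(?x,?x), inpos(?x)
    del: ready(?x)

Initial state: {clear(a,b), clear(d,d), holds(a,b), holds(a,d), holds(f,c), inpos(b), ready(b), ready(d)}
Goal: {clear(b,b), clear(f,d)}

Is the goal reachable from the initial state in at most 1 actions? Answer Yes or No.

1. tag(b,b)  →  {clear(a,b), clear(b,b), clear(d,d), holds(a,b), holds(a,d), holds(b,b), holds(f,c), ready(b), ready(d)}
2. swap(d)  →  {clear(a,b), clear(b,b), clear(d,d), holds(a,b), holds(a,d), holds(b,b), holds(d,d), holds(f,c), inpos(d), ready(b)}
3. tag(d,f)  →  {clear(a,b), clear(b,b), clear(d,d), clear(f,d), holds(a,b), holds(a,d), holds(b,b), holds(d,d), holds(f,c), ready(b)}
optimal plan length = 3; 3 > 1

No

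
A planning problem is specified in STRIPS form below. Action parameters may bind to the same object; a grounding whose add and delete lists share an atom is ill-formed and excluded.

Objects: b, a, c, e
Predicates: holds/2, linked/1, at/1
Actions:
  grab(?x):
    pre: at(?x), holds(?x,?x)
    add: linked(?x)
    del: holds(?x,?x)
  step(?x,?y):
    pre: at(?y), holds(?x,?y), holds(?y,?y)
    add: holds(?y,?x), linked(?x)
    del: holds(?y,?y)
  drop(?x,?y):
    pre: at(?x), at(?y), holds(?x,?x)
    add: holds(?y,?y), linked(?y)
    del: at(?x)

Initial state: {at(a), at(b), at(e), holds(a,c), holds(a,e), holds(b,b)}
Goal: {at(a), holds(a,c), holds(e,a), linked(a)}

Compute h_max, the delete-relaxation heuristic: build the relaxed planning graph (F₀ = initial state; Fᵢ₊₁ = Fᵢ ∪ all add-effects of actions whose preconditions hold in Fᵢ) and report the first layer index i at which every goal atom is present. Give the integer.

F0 = init (6 atoms)
F1 = F0 ∪ {holds(a,a), holds(e,e), linked(a), linked(b), linked(e)}  (11 atoms)
F2 = F1 ∪ {holds(e,a)}  (12 atoms)
goal ⊆ F2  ⇒  h_max = 2

2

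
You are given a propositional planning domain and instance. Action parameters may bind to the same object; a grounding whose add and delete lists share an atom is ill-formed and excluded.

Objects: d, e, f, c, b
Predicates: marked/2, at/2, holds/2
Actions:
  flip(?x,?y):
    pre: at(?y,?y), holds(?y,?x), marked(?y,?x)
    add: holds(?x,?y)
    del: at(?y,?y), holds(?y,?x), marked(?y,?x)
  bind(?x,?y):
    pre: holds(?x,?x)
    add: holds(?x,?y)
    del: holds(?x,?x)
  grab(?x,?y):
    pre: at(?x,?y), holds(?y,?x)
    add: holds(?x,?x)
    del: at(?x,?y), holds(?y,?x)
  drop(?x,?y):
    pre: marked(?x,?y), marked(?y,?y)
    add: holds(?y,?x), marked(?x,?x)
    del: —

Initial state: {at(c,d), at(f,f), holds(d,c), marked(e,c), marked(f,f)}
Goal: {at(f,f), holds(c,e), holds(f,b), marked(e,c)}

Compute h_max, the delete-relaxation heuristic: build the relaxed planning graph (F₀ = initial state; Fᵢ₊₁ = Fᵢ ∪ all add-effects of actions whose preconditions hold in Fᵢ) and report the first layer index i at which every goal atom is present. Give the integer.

2

F0 = init (5 atoms)
F1 = F0 ∪ {holds(c,c), holds(f,f)}  (7 atoms)
F2 = F1 ∪ {holds(c,b), holds(c,d), holds(c,e), holds(c,f), holds(f,b), holds(f,c), holds(f,d), holds(f,e)}  (15 atoms)
goal ⊆ F2  ⇒  h_max = 2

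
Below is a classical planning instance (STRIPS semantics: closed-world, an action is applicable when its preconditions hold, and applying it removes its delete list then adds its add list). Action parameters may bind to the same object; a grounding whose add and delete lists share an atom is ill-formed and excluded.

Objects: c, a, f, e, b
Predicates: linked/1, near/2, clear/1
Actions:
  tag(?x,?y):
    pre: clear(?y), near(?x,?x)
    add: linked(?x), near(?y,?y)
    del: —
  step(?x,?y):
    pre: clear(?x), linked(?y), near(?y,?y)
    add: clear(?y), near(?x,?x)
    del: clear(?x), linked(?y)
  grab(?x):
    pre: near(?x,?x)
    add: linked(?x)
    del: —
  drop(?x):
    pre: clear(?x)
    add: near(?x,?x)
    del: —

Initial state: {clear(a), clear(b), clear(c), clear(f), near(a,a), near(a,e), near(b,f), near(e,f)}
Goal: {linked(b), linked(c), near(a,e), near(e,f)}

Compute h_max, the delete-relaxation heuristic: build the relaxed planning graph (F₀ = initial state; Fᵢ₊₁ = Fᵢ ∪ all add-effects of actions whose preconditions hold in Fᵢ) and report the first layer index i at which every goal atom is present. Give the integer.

F0 = init (8 atoms)
F1 = F0 ∪ {linked(a), near(b,b), near(c,c), near(f,f)}  (12 atoms)
F2 = F1 ∪ {linked(b), linked(c), linked(f)}  (15 atoms)
goal ⊆ F2  ⇒  h_max = 2

2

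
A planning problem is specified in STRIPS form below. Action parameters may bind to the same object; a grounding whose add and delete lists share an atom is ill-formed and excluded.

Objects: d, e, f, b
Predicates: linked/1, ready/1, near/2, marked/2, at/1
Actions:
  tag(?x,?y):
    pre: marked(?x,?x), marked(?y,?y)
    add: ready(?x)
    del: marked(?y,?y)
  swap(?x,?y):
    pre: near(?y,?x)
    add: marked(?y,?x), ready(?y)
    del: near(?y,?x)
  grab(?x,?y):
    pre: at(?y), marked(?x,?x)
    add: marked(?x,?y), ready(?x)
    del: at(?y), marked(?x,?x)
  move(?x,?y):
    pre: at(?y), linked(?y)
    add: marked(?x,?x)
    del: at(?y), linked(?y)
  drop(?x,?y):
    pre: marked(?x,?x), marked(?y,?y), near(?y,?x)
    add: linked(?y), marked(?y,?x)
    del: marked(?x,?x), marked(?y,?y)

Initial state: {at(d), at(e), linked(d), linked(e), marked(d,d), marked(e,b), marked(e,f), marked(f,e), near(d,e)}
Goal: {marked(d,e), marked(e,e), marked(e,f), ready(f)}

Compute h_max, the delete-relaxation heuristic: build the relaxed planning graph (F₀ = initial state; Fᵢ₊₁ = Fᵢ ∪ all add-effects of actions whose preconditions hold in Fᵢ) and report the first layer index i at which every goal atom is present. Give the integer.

2

F0 = init (9 atoms)
F1 = F0 ∪ {marked(b,b), marked(d,e), marked(e,e), marked(f,f), ready(d)}  (14 atoms)
F2 = F1 ∪ {marked(b,d), marked(b,e), marked(e,d), marked(f,d), ready(b), ready(e), ready(f)}  (21 atoms)
goal ⊆ F2  ⇒  h_max = 2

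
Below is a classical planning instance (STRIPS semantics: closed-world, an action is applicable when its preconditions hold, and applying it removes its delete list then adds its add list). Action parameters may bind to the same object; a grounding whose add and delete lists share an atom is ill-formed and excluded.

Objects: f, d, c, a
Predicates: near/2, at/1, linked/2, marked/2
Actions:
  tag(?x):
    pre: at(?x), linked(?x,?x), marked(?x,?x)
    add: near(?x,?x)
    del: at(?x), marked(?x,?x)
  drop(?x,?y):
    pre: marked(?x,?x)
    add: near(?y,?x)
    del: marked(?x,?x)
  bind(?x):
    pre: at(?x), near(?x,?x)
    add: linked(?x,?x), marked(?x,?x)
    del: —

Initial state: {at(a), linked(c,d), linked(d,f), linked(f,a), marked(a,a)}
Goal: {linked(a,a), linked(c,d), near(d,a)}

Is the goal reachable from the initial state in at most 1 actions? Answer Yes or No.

No

1. drop(a,a)  →  {at(a), linked(c,d), linked(d,f), linked(f,a), near(a,a)}
2. bind(a)  →  {at(a), linked(a,a), linked(c,d), linked(d,f), linked(f,a), marked(a,a), near(a,a)}
3. drop(a,d)  →  {at(a), linked(a,a), linked(c,d), linked(d,f), linked(f,a), near(a,a), near(d,a)}
optimal plan length = 3; 3 > 1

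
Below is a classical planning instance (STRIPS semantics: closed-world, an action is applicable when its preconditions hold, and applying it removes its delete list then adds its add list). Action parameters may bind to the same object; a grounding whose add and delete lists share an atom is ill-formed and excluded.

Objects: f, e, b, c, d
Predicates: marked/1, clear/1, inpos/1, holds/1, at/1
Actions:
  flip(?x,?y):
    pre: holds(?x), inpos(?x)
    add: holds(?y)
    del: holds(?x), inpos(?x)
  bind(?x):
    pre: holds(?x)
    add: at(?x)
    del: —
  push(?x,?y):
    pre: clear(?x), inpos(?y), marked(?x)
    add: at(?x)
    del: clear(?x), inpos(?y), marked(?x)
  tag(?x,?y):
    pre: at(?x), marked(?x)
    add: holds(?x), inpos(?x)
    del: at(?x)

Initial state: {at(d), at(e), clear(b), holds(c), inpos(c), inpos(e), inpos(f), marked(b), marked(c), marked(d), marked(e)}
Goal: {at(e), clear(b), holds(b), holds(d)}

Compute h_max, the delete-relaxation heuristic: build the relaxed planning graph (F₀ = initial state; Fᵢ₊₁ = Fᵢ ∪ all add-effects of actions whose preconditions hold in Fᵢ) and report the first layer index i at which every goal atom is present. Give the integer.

1

F0 = init (11 atoms)
F1 = F0 ∪ {at(b), at(c), holds(b), holds(d), holds(e), holds(f), inpos(d)}  (18 atoms)
goal ⊆ F1  ⇒  h_max = 1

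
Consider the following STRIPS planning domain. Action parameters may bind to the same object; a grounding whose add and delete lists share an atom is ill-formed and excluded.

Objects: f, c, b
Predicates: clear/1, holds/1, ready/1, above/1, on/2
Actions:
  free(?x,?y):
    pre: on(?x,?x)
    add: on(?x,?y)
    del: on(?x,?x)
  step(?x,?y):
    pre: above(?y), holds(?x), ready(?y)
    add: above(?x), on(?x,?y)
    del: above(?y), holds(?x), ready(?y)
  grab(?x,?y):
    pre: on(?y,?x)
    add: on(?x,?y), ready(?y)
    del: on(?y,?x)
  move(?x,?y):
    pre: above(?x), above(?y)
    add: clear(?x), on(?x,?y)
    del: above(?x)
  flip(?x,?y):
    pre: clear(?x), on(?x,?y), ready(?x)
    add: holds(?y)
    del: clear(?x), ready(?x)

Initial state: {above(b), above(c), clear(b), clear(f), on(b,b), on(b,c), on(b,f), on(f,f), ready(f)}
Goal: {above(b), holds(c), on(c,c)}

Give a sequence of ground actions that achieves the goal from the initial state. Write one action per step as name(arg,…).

1. free(f,c)  →  {above(b), above(c), clear(b), clear(f), on(b,b), on(b,c), on(b,f), on(f,c), ready(f)}
2. move(c,c)  →  {above(b), clear(b), clear(c), clear(f), on(b,b), on(b,c), on(b,f), on(c,c), on(f,c), ready(f)}
3. flip(f,c)  →  {above(b), clear(b), clear(c), holds(c), on(b,b), on(b,c), on(b,f), on(c,c), on(f,c)}

free(f,c); move(c,c); flip(f,c)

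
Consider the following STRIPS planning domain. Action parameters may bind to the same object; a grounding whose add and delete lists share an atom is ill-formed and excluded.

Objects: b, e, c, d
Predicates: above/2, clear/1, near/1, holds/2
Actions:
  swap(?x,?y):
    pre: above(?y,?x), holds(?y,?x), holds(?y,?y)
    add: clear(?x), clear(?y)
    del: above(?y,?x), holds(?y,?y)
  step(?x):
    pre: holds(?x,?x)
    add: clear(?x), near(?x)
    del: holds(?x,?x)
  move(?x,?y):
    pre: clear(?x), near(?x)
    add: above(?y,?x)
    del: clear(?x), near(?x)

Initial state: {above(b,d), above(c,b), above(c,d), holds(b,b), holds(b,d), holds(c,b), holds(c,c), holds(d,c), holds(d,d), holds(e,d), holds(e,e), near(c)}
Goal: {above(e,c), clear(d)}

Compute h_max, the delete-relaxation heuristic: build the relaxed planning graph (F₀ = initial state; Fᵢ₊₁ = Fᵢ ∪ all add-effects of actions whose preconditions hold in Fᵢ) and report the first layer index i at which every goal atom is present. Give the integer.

2

F0 = init (12 atoms)
F1 = F0 ∪ {clear(b), clear(c), clear(d), clear(e), near(b), near(d), near(e)}  (19 atoms)
F2 = F1 ∪ {above(b,b), above(b,c), above(b,e), above(c,c), above(c,e), above(d,b), above(d,c), above(d,d), above(d,e), above(e,b), above(e,c), above(e,d), above(e,e)}  (32 atoms)
goal ⊆ F2  ⇒  h_max = 2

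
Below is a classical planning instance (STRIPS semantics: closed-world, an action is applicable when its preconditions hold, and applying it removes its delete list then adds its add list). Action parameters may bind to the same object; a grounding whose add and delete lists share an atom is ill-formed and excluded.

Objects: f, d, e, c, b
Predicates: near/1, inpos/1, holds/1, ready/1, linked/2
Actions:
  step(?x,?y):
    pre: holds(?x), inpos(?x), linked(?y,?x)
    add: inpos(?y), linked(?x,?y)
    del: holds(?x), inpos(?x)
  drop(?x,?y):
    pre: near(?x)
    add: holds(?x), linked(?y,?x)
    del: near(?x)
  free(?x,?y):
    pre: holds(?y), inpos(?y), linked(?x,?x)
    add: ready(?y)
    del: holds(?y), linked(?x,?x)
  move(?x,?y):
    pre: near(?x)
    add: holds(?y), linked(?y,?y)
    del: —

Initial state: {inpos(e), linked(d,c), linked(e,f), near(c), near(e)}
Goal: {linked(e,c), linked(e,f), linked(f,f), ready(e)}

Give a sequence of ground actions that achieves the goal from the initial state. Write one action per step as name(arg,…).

drop(e,e); free(e,e); move(c,f); drop(c,e)

1. drop(e,e)  →  {holds(e), inpos(e), linked(d,c), linked(e,e), linked(e,f), near(c)}
2. free(e,e)  →  {inpos(e), linked(d,c), linked(e,f), near(c), ready(e)}
3. move(c,f)  →  {holds(f), inpos(e), linked(d,c), linked(e,f), linked(f,f), near(c), ready(e)}
4. drop(c,e)  →  {holds(c), holds(f), inpos(e), linked(d,c), linked(e,c), linked(e,f), linked(f,f), ready(e)}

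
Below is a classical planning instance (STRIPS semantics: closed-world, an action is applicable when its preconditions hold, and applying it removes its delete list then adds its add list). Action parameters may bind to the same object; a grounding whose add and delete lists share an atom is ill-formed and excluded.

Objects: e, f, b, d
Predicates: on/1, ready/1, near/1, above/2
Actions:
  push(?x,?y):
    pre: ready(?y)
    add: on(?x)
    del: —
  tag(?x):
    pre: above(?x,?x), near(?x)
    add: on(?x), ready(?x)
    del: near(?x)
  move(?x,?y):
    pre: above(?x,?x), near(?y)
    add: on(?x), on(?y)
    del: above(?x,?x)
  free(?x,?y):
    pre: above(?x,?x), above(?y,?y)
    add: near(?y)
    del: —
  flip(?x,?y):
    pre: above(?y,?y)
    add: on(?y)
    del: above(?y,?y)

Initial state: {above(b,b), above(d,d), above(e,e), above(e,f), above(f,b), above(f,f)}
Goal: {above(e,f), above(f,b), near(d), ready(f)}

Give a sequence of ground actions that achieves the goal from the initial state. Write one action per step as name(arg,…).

1. free(e,f)  →  {above(b,b), above(d,d), above(e,e), above(e,f), above(f,b), above(f,f), near(f)}
2. tag(f)  →  {above(b,b), above(d,d), above(e,e), above(e,f), above(f,b), above(f,f), on(f), ready(f)}
3. free(e,d)  →  {above(b,b), above(d,d), above(e,e), above(e,f), above(f,b), above(f,f), near(d), on(f), ready(f)}

free(e,f); tag(f); free(e,d)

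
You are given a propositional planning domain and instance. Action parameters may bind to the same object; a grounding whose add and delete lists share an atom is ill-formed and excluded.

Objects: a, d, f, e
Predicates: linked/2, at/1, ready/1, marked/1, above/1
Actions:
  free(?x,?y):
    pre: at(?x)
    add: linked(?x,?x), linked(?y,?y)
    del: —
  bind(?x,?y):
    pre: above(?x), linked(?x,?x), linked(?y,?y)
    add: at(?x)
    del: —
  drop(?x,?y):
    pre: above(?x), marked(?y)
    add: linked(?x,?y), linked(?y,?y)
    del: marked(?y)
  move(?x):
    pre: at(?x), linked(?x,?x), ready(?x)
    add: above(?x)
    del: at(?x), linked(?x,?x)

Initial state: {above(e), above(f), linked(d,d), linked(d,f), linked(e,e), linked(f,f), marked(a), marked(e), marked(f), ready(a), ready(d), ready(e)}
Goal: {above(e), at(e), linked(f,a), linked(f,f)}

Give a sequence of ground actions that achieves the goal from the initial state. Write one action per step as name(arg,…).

1. bind(e,d)  →  {above(e), above(f), at(e), linked(d,d), linked(d,f), linked(e,e), linked(f,f), marked(a), marked(e), marked(f), ready(a), ready(d), ready(e)}
2. drop(f,a)  →  {above(e), above(f), at(e), linked(a,a), linked(d,d), linked(d,f), linked(e,e), linked(f,a), linked(f,f), marked(e), marked(f), ready(a), ready(d), ready(e)}

bind(e,d); drop(f,a)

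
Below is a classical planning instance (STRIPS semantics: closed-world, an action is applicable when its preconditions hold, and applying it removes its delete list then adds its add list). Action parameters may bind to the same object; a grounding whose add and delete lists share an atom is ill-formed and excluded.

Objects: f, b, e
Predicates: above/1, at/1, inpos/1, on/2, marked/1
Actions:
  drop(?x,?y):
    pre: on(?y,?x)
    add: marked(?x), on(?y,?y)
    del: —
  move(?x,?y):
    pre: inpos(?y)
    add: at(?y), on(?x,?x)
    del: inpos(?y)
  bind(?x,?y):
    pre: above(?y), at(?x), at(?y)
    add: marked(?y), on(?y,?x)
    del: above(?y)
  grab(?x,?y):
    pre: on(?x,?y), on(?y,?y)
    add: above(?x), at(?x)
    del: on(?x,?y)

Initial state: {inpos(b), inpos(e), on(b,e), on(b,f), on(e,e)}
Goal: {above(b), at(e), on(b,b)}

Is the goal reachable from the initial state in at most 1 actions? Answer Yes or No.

1. move(b,e)  →  {at(e), inpos(b), on(b,b), on(b,e), on(b,f), on(e,e)}
2. grab(b,e)  →  {above(b), at(b), at(e), inpos(b), on(b,b), on(b,f), on(e,e)}
optimal plan length = 2; 2 > 1

No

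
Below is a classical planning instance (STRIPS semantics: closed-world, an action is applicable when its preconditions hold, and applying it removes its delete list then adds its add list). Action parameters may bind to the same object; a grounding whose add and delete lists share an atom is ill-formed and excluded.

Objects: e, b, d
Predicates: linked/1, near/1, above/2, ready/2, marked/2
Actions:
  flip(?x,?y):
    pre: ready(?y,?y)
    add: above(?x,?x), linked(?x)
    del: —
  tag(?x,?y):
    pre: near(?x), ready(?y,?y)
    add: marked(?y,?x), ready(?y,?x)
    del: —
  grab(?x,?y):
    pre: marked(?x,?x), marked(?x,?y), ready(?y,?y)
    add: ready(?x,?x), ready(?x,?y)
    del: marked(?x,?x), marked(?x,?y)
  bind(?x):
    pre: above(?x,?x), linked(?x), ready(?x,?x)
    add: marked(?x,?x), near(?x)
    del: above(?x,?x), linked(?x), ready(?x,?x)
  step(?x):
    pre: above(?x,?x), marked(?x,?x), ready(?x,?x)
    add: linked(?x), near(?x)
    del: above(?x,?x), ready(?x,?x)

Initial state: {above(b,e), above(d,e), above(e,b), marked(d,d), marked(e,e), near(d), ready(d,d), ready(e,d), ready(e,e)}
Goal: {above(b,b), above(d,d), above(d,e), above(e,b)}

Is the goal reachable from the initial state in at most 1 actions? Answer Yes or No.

No

1. flip(b,e)  →  {above(b,b), above(b,e), above(d,e), above(e,b), linked(b), marked(d,d), marked(e,e), near(d), ready(d,d), ready(e,d), ready(e,e)}
2. flip(d,e)  →  {above(b,b), above(b,e), above(d,d), above(d,e), above(e,b), linked(b), linked(d), marked(d,d), marked(e,e), near(d), ready(d,d), ready(e,d), ready(e,e)}
optimal plan length = 2; 2 > 1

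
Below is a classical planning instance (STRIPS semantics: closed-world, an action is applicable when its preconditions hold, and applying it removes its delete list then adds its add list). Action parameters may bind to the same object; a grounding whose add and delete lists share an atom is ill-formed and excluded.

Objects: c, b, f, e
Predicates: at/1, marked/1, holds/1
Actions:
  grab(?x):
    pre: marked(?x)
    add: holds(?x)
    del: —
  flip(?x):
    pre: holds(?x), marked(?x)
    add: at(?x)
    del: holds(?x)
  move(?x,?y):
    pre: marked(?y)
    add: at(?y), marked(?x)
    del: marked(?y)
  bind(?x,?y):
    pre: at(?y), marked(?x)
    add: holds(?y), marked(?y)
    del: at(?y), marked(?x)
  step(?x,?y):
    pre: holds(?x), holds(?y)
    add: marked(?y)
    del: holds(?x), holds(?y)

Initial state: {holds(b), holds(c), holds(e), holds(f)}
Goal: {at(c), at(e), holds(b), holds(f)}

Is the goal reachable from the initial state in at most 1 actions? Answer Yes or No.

1. step(c,c)  →  {holds(b), holds(e), holds(f), marked(c)}
2. move(e,c)  →  {at(c), holds(b), holds(e), holds(f), marked(e)}
3. flip(e)  →  {at(c), at(e), holds(b), holds(f), marked(e)}
optimal plan length = 3; 3 > 1

No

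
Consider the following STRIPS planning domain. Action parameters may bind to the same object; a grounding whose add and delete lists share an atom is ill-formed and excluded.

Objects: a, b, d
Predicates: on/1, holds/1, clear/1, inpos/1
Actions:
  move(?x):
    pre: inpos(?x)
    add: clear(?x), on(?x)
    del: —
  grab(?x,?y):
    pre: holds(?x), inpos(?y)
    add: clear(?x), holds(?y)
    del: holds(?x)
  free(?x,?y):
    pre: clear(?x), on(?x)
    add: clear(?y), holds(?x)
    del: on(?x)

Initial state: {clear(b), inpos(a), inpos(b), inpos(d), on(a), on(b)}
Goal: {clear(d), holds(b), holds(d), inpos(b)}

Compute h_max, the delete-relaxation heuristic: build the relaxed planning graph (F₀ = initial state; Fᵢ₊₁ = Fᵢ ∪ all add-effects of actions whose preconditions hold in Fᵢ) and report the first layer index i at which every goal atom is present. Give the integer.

F0 = init (6 atoms)
F1 = F0 ∪ {clear(a), clear(d), holds(b), on(d)}  (10 atoms)
F2 = F1 ∪ {holds(a), holds(d)}  (12 atoms)
goal ⊆ F2  ⇒  h_max = 2

2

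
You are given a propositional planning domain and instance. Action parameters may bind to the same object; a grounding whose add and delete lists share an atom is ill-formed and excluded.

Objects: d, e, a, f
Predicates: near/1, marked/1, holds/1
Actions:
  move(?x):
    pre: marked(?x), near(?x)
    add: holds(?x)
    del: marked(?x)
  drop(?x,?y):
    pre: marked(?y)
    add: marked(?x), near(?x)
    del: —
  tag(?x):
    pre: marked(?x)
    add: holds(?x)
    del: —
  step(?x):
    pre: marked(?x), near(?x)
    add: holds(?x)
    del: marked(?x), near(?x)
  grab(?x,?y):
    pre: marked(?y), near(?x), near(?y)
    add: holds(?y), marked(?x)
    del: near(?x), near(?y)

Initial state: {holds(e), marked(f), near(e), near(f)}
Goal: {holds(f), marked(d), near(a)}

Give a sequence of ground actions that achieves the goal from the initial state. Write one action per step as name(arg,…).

1. drop(d,f)  →  {holds(e), marked(d), marked(f), near(d), near(e), near(f)}
2. move(f)  →  {holds(e), holds(f), marked(d), near(d), near(e), near(f)}
3. drop(a,d)  →  {holds(e), holds(f), marked(a), marked(d), near(a), near(d), near(e), near(f)}

drop(d,f); move(f); drop(a,d)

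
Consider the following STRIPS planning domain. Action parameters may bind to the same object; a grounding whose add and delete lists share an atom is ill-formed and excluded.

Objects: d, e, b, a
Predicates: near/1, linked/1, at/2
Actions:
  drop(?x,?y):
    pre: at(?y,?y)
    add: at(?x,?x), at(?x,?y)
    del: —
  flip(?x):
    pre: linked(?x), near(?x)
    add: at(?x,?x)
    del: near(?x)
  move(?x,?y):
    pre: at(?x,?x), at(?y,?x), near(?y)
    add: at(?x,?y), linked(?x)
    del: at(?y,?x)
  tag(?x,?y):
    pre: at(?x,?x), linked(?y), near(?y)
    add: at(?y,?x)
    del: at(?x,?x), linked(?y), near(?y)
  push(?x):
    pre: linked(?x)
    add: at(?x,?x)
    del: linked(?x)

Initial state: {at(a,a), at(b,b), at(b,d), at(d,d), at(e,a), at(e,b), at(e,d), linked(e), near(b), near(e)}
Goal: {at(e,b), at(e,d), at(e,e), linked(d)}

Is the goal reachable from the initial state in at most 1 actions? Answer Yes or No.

No

1. drop(e,d)  →  {at(a,a), at(b,b), at(b,d), at(d,d), at(e,a), at(e,b), at(e,d), at(e,e), linked(e), near(b), near(e)}
2. move(d,b)  →  {at(a,a), at(b,b), at(d,b), at(d,d), at(e,a), at(e,b), at(e,d), at(e,e), linked(d), linked(e), near(b), near(e)}
optimal plan length = 2; 2 > 1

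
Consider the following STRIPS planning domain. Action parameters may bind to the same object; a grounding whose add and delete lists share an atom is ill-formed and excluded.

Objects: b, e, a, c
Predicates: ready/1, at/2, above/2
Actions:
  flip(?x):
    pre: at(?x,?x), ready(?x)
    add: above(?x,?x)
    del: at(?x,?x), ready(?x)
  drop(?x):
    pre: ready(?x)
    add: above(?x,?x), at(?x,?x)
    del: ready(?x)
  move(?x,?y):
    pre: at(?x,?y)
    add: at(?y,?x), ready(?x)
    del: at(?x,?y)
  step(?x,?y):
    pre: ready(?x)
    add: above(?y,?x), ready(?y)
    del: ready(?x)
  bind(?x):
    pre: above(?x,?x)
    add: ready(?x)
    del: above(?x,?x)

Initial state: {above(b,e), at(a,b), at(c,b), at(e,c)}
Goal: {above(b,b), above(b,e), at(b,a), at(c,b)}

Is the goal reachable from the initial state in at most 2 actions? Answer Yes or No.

No

1. move(a,b)  →  {above(b,e), at(b,a), at(c,b), at(e,c), ready(a)}
2. step(a,b)  →  {above(b,a), above(b,e), at(b,a), at(c,b), at(e,c), ready(b)}
3. drop(b)  →  {above(b,a), above(b,b), above(b,e), at(b,a), at(b,b), at(c,b), at(e,c)}
optimal plan length = 3; 3 > 2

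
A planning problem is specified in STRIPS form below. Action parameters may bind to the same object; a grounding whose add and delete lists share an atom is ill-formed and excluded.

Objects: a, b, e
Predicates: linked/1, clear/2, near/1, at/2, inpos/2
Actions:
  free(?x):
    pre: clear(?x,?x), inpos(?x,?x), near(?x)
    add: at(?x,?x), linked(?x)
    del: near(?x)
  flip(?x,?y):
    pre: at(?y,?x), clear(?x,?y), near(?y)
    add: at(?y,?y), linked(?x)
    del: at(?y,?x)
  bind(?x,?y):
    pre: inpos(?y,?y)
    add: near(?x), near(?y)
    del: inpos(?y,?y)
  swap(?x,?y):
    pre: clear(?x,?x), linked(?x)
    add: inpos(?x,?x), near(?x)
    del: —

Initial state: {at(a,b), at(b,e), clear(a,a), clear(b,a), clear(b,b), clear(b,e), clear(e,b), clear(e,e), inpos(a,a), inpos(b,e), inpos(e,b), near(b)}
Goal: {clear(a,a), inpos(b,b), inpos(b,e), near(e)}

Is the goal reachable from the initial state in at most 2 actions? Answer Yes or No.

1. bind(e,a)  →  {at(a,b), at(b,e), clear(a,a), clear(b,a), clear(b,b), clear(b,e), clear(e,b), clear(e,e), inpos(b,e), inpos(e,b), near(a), near(b), near(e)}
2. flip(b,a)  →  {at(a,a), at(b,e), clear(a,a), clear(b,a), clear(b,b), clear(b,e), clear(e,b), clear(e,e), inpos(b,e), inpos(e,b), linked(b), near(a), near(b), near(e)}
3. swap(b,a)  →  {at(a,a), at(b,e), clear(a,a), clear(b,a), clear(b,b), clear(b,e), clear(e,b), clear(e,e), inpos(b,b), inpos(b,e), inpos(e,b), linked(b), near(a), near(b), near(e)}
optimal plan length = 3; 3 > 2

No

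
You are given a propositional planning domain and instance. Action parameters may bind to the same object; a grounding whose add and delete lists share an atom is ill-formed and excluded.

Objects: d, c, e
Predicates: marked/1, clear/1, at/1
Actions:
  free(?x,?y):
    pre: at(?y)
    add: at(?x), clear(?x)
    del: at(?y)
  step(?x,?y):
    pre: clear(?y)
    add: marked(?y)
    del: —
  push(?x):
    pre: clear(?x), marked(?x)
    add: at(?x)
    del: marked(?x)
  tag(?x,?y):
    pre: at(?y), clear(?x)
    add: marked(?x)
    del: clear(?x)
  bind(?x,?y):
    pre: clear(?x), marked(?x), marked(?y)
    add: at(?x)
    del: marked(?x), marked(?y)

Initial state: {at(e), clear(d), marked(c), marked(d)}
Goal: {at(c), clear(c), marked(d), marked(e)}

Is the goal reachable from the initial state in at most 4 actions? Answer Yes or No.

Yes

1. free(d,e)  →  {at(d), clear(d), marked(c), marked(d)}
2. free(e,d)  →  {at(e), clear(d), clear(e), marked(c), marked(d)}
3. free(c,e)  →  {at(c), clear(c), clear(d), clear(e), marked(c), marked(d)}
4. step(d,e)  →  {at(c), clear(c), clear(d), clear(e), marked(c), marked(d), marked(e)}
optimal plan length = 4; 4 ≤ 4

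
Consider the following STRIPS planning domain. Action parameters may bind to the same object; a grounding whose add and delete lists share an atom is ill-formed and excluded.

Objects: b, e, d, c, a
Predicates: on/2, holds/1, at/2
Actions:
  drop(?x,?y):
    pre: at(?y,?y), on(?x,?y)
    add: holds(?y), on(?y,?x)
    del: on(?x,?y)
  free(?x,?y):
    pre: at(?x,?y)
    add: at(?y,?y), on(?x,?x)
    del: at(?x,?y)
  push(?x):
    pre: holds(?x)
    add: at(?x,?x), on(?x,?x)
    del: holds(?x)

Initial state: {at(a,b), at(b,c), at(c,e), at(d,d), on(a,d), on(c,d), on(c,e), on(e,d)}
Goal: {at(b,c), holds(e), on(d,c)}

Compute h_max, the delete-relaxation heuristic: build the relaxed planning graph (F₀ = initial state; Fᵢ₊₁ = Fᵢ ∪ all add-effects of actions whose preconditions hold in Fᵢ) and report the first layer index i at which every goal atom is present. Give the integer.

F0 = init (8 atoms)
F1 = F0 ∪ {at(b,b), at(c,c), at(e,e), holds(d), on(a,a), on(b,b), on(c,c), on(d,a), on(d,c), on(d,e)}  (18 atoms)
F2 = F1 ∪ {holds(c), holds(e), on(d,d), on(e,c)}  (22 atoms)
goal ⊆ F2  ⇒  h_max = 2

2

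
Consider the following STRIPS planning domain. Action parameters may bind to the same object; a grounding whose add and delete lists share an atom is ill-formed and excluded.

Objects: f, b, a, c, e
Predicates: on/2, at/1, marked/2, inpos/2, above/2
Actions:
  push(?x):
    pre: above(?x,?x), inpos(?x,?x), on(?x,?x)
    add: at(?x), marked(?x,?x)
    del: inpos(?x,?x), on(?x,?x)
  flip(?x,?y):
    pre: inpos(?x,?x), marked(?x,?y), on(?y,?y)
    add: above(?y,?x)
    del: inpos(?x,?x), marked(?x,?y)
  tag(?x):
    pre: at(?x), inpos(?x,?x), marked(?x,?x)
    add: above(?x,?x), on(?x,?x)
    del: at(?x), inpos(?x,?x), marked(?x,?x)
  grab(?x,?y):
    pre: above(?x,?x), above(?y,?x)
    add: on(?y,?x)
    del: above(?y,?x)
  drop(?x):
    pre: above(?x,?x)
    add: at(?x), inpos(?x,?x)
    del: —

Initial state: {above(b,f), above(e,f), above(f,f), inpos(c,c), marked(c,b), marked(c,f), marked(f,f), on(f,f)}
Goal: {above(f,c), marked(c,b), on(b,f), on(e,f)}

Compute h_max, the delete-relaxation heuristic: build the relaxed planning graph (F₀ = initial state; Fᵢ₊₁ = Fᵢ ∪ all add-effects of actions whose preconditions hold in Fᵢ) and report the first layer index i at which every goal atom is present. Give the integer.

1

F0 = init (8 atoms)
F1 = F0 ∪ {above(f,c), at(f), inpos(f,f), on(b,f), on(e,f)}  (13 atoms)
goal ⊆ F1  ⇒  h_max = 1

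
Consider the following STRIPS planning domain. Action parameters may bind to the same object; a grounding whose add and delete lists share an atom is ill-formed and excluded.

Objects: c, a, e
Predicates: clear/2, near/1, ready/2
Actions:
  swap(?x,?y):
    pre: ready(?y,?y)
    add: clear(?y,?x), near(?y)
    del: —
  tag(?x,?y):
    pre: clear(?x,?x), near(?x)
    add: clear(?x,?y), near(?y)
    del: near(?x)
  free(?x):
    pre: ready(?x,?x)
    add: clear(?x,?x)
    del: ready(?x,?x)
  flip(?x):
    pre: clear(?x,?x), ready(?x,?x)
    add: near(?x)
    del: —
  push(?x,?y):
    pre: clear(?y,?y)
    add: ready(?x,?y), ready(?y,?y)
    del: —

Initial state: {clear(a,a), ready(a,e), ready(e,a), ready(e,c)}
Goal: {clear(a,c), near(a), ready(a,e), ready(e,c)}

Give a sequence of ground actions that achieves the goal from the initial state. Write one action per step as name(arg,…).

push(c,a); swap(c,a)

1. push(c,a)  →  {clear(a,a), ready(a,a), ready(a,e), ready(c,a), ready(e,a), ready(e,c)}
2. swap(c,a)  →  {clear(a,a), clear(a,c), near(a), ready(a,a), ready(a,e), ready(c,a), ready(e,a), ready(e,c)}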